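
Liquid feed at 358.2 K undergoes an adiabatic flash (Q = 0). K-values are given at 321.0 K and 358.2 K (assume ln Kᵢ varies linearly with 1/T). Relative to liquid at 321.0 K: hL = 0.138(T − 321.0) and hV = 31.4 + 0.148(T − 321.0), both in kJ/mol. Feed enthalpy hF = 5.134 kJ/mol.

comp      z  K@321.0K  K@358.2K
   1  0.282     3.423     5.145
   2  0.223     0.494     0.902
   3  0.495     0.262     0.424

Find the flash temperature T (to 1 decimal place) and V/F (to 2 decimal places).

T = 323.9 K, V/F = 0.15

Adiabatic flash: solve Rachford–Rice at each trial T, then check hF = ψ·hV(T) + (1−ψ)·hL(T).
  T = 321.0 K: K = (3.423, 0.494, 0.262), RR gives ψ = 0.126, H_out = 3.961 kJ/mol
  T = 358.2 K: K = (5.145, 0.902, 0.424), RR gives ψ = 0.450, H_out = 19.439 kJ/mol
  T = 339.6 K: K = (4.244, 0.679, 0.338), RR gives ψ = 0.278, H_out = 11.361 kJ/mol
  T = 330.3 K: K = (3.823, 0.582, 0.299), RR gives ψ = 0.202, H_out = 7.657 kJ/mol
  T = 325.6 K: K = (3.618, 0.536, 0.280), RR gives ψ = 0.164, H_out = 5.799 kJ/mol
  T = 323.3 K: K = (3.520, 0.515, 0.271), RR gives ψ = 0.145, H_out = 4.883 kJ/mol
Linear interpolation between T = 323.3 (H_out = 4.883) and T = 325.6 (H_out = 5.799) on hF = 5.134 gives T ≈ 323.9 K, at which ψ = 0.15.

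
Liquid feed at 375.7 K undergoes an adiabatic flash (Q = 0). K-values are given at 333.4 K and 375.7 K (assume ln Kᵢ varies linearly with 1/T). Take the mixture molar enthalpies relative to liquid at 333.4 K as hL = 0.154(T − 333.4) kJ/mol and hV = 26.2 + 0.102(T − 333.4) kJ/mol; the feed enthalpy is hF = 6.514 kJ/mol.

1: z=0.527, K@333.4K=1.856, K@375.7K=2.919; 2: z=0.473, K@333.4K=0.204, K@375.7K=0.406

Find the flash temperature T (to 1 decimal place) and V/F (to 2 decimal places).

T = 339.9 K, V/F = 0.21

Adiabatic flash: solve Rachford–Rice at each trial T, then check hF = ψ·hV(T) + (1−ψ)·hL(T).
  T = 333.4 K: K = (1.856, 0.204), RR gives ψ = 0.109, H_out = 2.869 kJ/mol
  T = 375.7 K: K = (2.919, 0.406), RR gives ψ = 0.641, H_out = 21.892 kJ/mol
  T = 354.5 K: K = (2.358, 0.294), RR gives ψ = 0.398, H_out = 13.231 kJ/mol
  T = 343.9 K: K = (2.098, 0.246), RR gives ψ = 0.268, H_out = 8.498 kJ/mol
  T = 338.6 K: K = (1.974, 0.224), RR gives ψ = 0.194, H_out = 5.823 kJ/mol
  T = 341.2 K: K = (2.035, 0.235), RR gives ψ = 0.231, H_out = 7.170 kJ/mol
  T = 339.9 K: K = (2.004, 0.229), RR gives ψ = 0.213, H_out = 6.506 kJ/mol
Linear interpolation between T = 339.9 (H_out = 6.506) and T = 341.2 (H_out = 7.170) on hF = 6.514 gives T ≈ 339.9 K, at which ψ = 0.21.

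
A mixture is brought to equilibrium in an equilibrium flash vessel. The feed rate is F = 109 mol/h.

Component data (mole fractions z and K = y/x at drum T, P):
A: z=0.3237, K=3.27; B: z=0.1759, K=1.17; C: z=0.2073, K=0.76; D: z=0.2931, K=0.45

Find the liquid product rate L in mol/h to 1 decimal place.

L = 35.2 mol/h

Material balance + equilibrium reduce to Σ zᵢ(Kᵢ−1)/(1+β(Kᵢ−1)) = 0.
g(0) = ΣzᵢKᵢ − 1 = 0.5537 and g(1) = 1 − Σzᵢ/Kᵢ = -0.1734, so a root lies in (0, 1).
Newton iteration, β⁰ = 0.49:
  β = 0.4900: g = 0.09841, g' = -0.5597 → β = 0.6658
  β = 0.6658: g = 0.00587, g' = -0.5062 → β = 0.6774
  β = 0.6774: g = 0.00001, g' = -0.5053 → β = 0.6775
Converged at β = 0.6775.
Then V = β·F = 0.6775·109 = 73.8 mol/h and L = F − V = 35.2 mol/h.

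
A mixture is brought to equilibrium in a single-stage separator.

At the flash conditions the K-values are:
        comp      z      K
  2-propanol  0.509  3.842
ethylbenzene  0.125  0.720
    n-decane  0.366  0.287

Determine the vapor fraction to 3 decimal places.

Newton iteration, ψ⁰ = 0.5:
  ψ = 0.500: g = 0.1513, g' = -1.164 → ψ = 0.630
  ψ = 0.630: g = 0.0022, g' = -1.156 → ψ = 0.632
Converged at ψ = 0.632.

ψ = 0.632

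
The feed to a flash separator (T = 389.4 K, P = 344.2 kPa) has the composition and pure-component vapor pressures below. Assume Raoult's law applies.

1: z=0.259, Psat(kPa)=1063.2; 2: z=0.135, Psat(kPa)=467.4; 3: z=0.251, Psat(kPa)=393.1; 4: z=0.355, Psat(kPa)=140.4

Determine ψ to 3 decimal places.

ψ = 0.575

Raoult's law: Kᵢ = Pᵢˢᵃᵗ/P = Pᵢˢᵃᵗ/344.2.
  K_1 = 1063.2/344.2 = 3.08890, K_2 = 467.4/344.2 = 1.35793, K_3 = 393.1/344.2 = 1.14207, K_4 = 140.4/344.2 = 0.40790
Let ψ = V/F and solve Σ zᵢ(Kᵢ−1)/(1+ψ(Kᵢ−1)) = 0.
Feasibility: ΣzᵢKᵢ = 1.415, Σzᵢ/Kᵢ = 1.273 — both > 1, two phases present.
Newton–Raphson from ψ = 0.63:
  ψ = 0.630: g = -0.0295, g' = -0.543 → ψ = 0.576
  ψ = 0.576: g = -0.0002, g' = -0.536 → ψ = 0.575
Converged at ψ = 0.575.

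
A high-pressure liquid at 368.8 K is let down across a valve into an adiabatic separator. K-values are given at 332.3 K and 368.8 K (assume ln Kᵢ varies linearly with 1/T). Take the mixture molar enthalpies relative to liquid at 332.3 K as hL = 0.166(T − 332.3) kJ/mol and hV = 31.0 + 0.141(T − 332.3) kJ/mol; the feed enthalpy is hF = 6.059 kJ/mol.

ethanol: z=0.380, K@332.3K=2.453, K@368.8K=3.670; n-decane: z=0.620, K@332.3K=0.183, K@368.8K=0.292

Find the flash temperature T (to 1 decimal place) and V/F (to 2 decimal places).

Adiabatic flash: solve Rachford–Rice at each trial T, then check hF = ψ·hV(T) + (1−ψ)·hL(T).
  T = 332.3 K: K = (2.453, 0.183), RR gives ψ = 0.038, H_out = 1.191 kJ/mol
  T = 368.8 K: K = (3.670, 0.292), RR gives ψ = 0.305, H_out = 15.221 kJ/mol
  T = 350.6 K: K = (3.034, 0.234), RR gives ψ = 0.191, H_out = 8.881 kJ/mol
  T = 341.5 K: K = (2.737, 0.208), RR gives ψ = 0.123, H_out = 5.306 kJ/mol
  T = 346.1 K: K = (2.885, 0.221), RR gives ψ = 0.159, H_out = 7.161 kJ/mol
  T = 343.8 K: K = (2.811, 0.214), RR gives ψ = 0.141, H_out = 6.248 kJ/mol
Linear interpolation between T = 341.5 (H_out = 5.306) and T = 343.8 (H_out = 6.248) on hF = 6.059 gives T ≈ 343.3 K, at which ψ = 0.14.

T = 343.3 K, V/F = 0.14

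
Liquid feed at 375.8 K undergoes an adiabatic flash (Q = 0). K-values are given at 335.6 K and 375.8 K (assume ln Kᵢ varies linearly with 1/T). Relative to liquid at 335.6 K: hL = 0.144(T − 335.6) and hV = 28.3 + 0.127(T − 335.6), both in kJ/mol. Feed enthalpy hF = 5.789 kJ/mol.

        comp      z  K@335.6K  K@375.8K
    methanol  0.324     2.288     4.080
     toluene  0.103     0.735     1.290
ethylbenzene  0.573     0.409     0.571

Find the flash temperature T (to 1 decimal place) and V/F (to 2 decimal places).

Adiabatic flash: solve Rachford–Rice at each trial T, then check hF = ψ·hV(T) + (1−ψ)·hL(T).
  T = 335.6 K: K = (2.288, 0.735, 0.409), RR gives ψ = 0.073, H_out = 2.053 kJ/mol
  T = 375.8 K: K = (4.080, 1.290, 0.571), RR gives ψ = 0.681, H_out = 24.588 kJ/mol
  T = 355.7 K: K = (3.106, 0.989, 0.488), RR gives ψ = 0.400, H_out = 14.084 kJ/mol
  T = 345.6 K: K = (2.676, 0.856, 0.448), RR gives ψ = 0.250, H_out = 8.471 kJ/mol
  T = 340.6 K: K = (2.477, 0.794, 0.428), RR gives ψ = 0.166, H_out = 5.417 kJ/mol
  T = 343.1 K: K = (2.575, 0.825, 0.438), RR gives ψ = 0.209, H_out = 6.976 kJ/mol
  T = 341.9 K: K = (2.528, 0.810, 0.433), RR gives ψ = 0.189, H_out = 6.236 kJ/mol
Linear interpolation between T = 340.6 (H_out = 5.417) and T = 341.9 (H_out = 6.236) on hF = 5.789 gives T ≈ 341.2 K, at which ψ = 0.18.

T = 341.2 K, V/F = 0.18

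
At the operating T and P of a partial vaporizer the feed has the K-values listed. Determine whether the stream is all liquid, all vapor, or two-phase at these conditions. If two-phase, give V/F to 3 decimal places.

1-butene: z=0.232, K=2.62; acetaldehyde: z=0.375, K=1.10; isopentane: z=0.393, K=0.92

ΣzᵢKᵢ = 1.382; Σzᵢ/Kᵢ = 0.857.
Since Σzᵢ/Kᵢ < 1 the mixture is above its dew point — single vapor phase.

all vapor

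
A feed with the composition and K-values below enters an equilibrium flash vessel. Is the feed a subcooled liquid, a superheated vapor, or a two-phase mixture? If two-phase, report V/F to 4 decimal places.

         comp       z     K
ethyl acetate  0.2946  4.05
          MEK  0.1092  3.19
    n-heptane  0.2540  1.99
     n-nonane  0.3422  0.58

ΣzᵢKᵢ = 2.2454; Σzᵢ/Kᵢ = 0.8246.
Since Σzᵢ/Kᵢ < 1 the mixture is above its dew point — single vapor phase.

superheated vapor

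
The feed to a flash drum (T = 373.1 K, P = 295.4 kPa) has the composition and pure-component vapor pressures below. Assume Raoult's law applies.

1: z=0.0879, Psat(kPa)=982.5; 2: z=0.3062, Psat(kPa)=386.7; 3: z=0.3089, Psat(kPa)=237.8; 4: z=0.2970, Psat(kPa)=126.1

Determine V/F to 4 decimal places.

Raoult's law: Kᵢ = Pᵢˢᵃᵗ/P = Pᵢˢᵃᵗ/295.4.
  K_1 = 982.5/295.4 = 3.325999, K_2 = 386.7/295.4 = 1.309072, K_3 = 237.8/295.4 = 0.805010, K_4 = 126.1/295.4 = 0.426879
Material balance + equilibrium reduce to Σ zᵢ(Kᵢ−1)/(1+V/F(Kᵢ−1)) = 0.
g(0) = ΣzᵢKᵢ − 1 = 0.0686 and g(1) = 1 − Σzᵢ/Kᵢ = -0.3398, so a root lies in (0, 1).
Iterate (Newton) starting at V/F = 0.65:
  V/F = 0.6500: g = -0.18005, g' = -0.3588 → V/F = 0.1482
  V/F = 0.1482: g = -0.00552, g' = -0.4187 → V/F = 0.1351
  V/F = 0.1351: g = 0.00007, g' = -0.4293 → V/F = 0.1352
Converged at V/F = 0.1352.

V/F = 0.1352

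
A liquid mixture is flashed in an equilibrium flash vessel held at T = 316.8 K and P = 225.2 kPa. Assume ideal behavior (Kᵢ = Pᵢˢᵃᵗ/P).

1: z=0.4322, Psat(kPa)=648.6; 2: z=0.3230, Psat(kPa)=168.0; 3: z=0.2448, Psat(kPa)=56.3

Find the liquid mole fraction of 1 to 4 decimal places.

Raoult's law: Kᵢ = Pᵢˢᵃᵗ/P = Pᵢˢᵃᵗ/225.2.
  K_1 = 648.6/225.2 = 2.880107, K_2 = 168.0/225.2 = 0.746004, K_3 = 56.3/225.2 = 0.250000
Rachford–Rice: g(ψ) = Σ zᵢ(Kᵢ−1)/(1+ψ(Kᵢ−1)) = 0.
Check two-phase: ΣzᵢKᵢ = 1.5469 > 1 and Σzᵢ/Kᵢ = 1.5622 > 1, so g(0) = 0.5469 > 0 and g(1) = -0.5622 < 0.
Newton–Raphson from ψ = 0.5:
  ψ = 0.5000: g = 0.03111, g' = -0.7858 → ψ = 0.5396
  ψ = 0.5396: g = -0.00011, g' = -0.7930 → ψ = 0.5394
Converged at ψ = 0.5394.
Compositions from xᵢ = zᵢ/(1+ψ(Kᵢ−1)), yᵢ = Kᵢxᵢ:
  1: x = 0.2146, y = 0.6180
  2: x = 0.3743, y = 0.2792
  3: x = 0.4111, y = 0.1028

x_1 = 0.2146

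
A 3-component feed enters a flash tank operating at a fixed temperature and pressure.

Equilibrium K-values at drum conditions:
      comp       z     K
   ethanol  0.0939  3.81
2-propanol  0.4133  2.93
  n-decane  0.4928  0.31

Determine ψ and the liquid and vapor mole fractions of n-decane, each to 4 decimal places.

ψ = 0.4968, x_n-decane = 0.7498, y_n-decane = 0.2324

Material balance + equilibrium reduce to Σ zᵢ(Kᵢ−1)/(1+ψ(Kᵢ−1)) = 0.
Feasibility: ΣzᵢKᵢ = 1.7215, Σzᵢ/Kᵢ = 1.7554 — both > 1, two phases present.
Iterate (Newton) starting at ψ = 0.5:
  ψ = 0.5000: g = -0.00348, g' = -1.0738 → ψ = 0.4968
Converged at ψ = 0.4968.
Compositions from xᵢ = zᵢ/(1+ψ(Kᵢ−1)), yᵢ = Kᵢxᵢ:
  ethanol: x = 0.0392, y = 0.1493
  2-propanol: x = 0.2110, y = 0.6182
  n-decane: x = 0.7498, y = 0.2324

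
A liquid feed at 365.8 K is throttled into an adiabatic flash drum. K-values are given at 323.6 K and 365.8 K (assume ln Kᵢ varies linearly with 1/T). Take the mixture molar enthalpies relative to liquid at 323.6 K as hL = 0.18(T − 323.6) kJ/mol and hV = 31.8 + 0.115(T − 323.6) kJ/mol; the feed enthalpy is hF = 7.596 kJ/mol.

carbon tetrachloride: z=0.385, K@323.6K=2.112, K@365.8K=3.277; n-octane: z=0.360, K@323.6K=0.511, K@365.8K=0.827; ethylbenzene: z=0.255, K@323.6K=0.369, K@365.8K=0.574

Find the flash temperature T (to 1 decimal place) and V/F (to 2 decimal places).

Adiabatic flash: solve Rachford–Rice at each trial T, then check hF = ψ·hV(T) + (1−ψ)·hL(T).
  T = 323.6 K: K = (2.112, 0.511, 0.369), RR gives ψ = 0.149, H_out = 4.727 kJ/mol
  T = 365.8 K: K = (3.277, 0.827, 0.574), RR gives ψ = 1.000, H_out = 36.653 kJ/mol
  T = 344.7 K: K = (2.666, 0.660, 0.466), RR gives ψ = 0.533, H_out = 20.018 kJ/mol
  T = 334.1 K: K = (2.380, 0.583, 0.416), RR gives ψ = 0.342, H_out = 12.518 kJ/mol
  T = 328.9 K: K = (2.246, 0.547, 0.392), RR gives ψ = 0.248, H_out = 8.759 kJ/mol
  T = 326.2 K: K = (2.177, 0.528, 0.380), RR gives ψ = 0.198, H_out = 6.738 kJ/mol
  T = 327.5 K: K = (2.210, 0.537, 0.386), RR gives ψ = 0.222, H_out = 7.719 kJ/mol
Linear interpolation between T = 326.2 (H_out = 6.738) and T = 327.5 (H_out = 7.719) on hF = 7.596 gives T ≈ 327.3 K, at which ψ = 0.22.

T = 327.3 K, V/F = 0.22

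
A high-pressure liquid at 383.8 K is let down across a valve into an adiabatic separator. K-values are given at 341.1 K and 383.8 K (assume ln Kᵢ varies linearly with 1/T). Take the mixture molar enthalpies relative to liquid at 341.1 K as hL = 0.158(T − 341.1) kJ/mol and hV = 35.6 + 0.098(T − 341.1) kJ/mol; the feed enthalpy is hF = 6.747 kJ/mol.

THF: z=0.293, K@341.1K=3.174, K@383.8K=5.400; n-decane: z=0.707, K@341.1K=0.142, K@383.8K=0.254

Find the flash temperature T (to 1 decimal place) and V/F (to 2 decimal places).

Adiabatic flash: solve Rachford–Rice at each trial T, then check hF = ψ·hV(T) + (1−ψ)·hL(T).
  T = 341.1 K: K = (3.174, 0.142), RR gives ψ = 0.016, H_out = 0.580 kJ/mol
  T = 383.8 K: K = (5.400, 0.254), RR gives ψ = 0.232, H_out = 14.414 kJ/mol
  T = 362.5 K: K = (4.208, 0.193), RR gives ψ = 0.143, H_out = 8.282 kJ/mol
  T = 351.8 K: K = (3.670, 0.166), RR gives ψ = 0.087, H_out = 4.723 kJ/mol
  T = 357.1 K: K = (3.931, 0.179), RR gives ψ = 0.116, H_out = 6.543 kJ/mol
  T = 359.8 K: K = (4.068, 0.186), RR gives ψ = 0.130, H_out = 7.426 kJ/mol
  T = 358.5 K: K = (4.002, 0.183), RR gives ψ = 0.123, H_out = 7.004 kJ/mol
Linear interpolation between T = 357.1 (H_out = 6.543) and T = 358.5 (H_out = 7.004) on hF = 6.747 gives T ≈ 357.7 K, at which ψ = 0.12.

T = 357.7 K, V/F = 0.12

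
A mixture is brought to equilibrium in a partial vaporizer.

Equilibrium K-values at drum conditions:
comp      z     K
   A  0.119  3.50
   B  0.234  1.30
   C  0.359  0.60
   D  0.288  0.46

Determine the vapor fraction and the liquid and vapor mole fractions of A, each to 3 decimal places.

ψ = 0.088, x_A = 0.098, y_A = 0.341

Material balance + equilibrium reduce to Σ zᵢ(Kᵢ−1)/(1+ψ(Kᵢ−1)) = 0.
Check two-phase: ΣzᵢKᵢ = 1.069 > 1 and Σzᵢ/Kᵢ = 1.438 > 1, so g(0) = 0.069 > 0 and g(1) = -0.438 < 0.
Newton iteration, ψ⁰ = 0.43:
  ψ = 0.430: g = -0.1704, g' = -0.416 → ψ = 0.020
  ψ = 0.020: g = 0.0513, g' = -0.840 → ψ = 0.081
  ψ = 0.081: g = 0.0050, g' = -0.688 → ψ = 0.088
Converged at ψ = 0.088.
Compositions from xᵢ = zᵢ/(1+ψ(Kᵢ−1)), yᵢ = Kᵢxᵢ:
  A: x = 0.098, y = 0.341
  B: x = 0.228, y = 0.296
  C: x = 0.372, y = 0.223
  D: x = 0.302, y = 0.139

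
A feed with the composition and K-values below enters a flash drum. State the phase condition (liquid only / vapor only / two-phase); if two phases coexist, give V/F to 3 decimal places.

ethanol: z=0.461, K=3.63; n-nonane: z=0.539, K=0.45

ΣzᵢKᵢ = 1.916; Σzᵢ/Kᵢ = 1.325.
Both exceed 1, so a two-phase solution exists.
Rachford–Rice: g(ψ) = Σ zᵢ(Kᵢ−1)/(1+ψ(Kᵢ−1)) = 0.
Newton–Raphson from ψ = 0.48:
  ψ = 0.480: g = 0.1331, g' = -0.924 → ψ = 0.624
  ψ = 0.624: g = 0.0076, g' = -0.835 → ψ = 0.633
Converged at ψ = 0.633.

two-phase, V/F = 0.633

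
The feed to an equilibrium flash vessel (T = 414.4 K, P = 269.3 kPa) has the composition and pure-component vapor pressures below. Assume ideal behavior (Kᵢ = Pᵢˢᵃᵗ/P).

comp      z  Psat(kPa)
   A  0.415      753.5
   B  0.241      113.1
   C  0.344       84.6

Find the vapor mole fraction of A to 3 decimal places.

y_A = 0.737

Raoult's law: Kᵢ = Pᵢˢᵃᵗ/P = Pᵢˢᵃᵗ/269.3.
  K_A = 753.5/269.3 = 2.79799, K_B = 113.1/269.3 = 0.41998, K_C = 84.6/269.3 = 0.31415
Newton iteration, ψ⁰ = 0.5:
  ψ = 0.500: g = -0.1630, g' = -0.908 → ψ = 0.320
Converged at ψ = 0.320.
Compositions from xᵢ = zᵢ/(1+ψ(Kᵢ−1)), yᵢ = Kᵢxᵢ:
  A: x = 0.264, y = 0.737
  B: x = 0.296, y = 0.124
  C: x = 0.441, y = 0.138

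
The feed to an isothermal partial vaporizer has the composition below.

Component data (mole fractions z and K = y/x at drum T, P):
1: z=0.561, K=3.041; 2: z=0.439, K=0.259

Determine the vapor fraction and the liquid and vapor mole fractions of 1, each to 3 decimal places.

ψ = 0.542, x_1 = 0.266, y_1 = 0.810

Binary case is linear: z₁(K₁−1)(1+ψ(K₂−1)) + z₂(K₂−1)(1+ψ(K₁−1)) = 0
⇒ ψ = [z₁(K₁−1)+z₂(K₂−1)] / [−(K₁−1)(K₂−1)] = 0.8197/1.5124 = 0.542
Compositions from xᵢ = zᵢ/(1+ψ(Kᵢ−1)), yᵢ = Kᵢxᵢ:
  1: x = 0.266, y = 0.810
  2: x = 0.734, y = 0.190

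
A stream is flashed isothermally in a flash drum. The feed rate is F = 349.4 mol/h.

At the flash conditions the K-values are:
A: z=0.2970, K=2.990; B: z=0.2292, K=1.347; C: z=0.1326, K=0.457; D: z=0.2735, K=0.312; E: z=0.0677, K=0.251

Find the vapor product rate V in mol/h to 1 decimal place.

Material balance + equilibrium reduce to Σ zᵢ(Kᵢ−1)/(1+β(Kᵢ−1)) = 0.
Check two-phase: ΣzᵢKᵢ = 1.3597 > 1 and Σzᵢ/Kᵢ = 1.7060 > 1, so g(0) = 0.3597 > 0 and g(1) = -0.7060 < 0.
Newton–Raphson from β = 0.53:
  β = 0.5300: g = -0.12652, g' = -0.8005 → β = 0.3720
  β = 0.3720: g = -0.00332, g' = -0.7782 → β = 0.3677
Converged at β = 0.3677.
Then V = β·F = 0.3677·349.4 = 128.5 mol/h and L = F − V = 220.9 mol/h.

V = 128.5 mol/h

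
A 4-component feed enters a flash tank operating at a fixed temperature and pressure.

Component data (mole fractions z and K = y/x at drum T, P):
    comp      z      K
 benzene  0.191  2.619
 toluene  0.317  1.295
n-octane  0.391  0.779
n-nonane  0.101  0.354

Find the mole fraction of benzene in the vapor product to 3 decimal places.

y_benzene = 0.234

Material balance + equilibrium reduce to Σ zᵢ(Kᵢ−1)/(1+ψ(Kᵢ−1)) = 0.
Check two-phase: ΣzᵢKᵢ = 1.251 > 1 and Σzᵢ/Kᵢ = 1.105 > 1, so g(0) = 0.251 > 0 and g(1) = -0.105 < 0.
Newton–Raphson from ψ = 0.5:
  ψ = 0.500: g = 0.0589, g' = -0.290 → ψ = 0.703
  ψ = 0.703: g = 0.0002, g' = -0.297 → ψ = 0.704
Converged at ψ = 0.704.
Compositions from xᵢ = zᵢ/(1+ψ(Kᵢ−1)), yᵢ = Kᵢxᵢ:
  benzene: x = 0.089, y = 0.234
  toluene: x = 0.262, y = 0.340
  n-octane: x = 0.463, y = 0.361
  n-nonane: x = 0.185, y = 0.066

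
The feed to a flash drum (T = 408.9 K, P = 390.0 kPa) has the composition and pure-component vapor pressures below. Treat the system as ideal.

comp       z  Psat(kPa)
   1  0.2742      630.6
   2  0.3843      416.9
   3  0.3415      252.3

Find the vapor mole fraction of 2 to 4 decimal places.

Raoult's law: Kᵢ = Pᵢˢᵃᵗ/P = Pᵢˢᵃᵗ/390.0.
  K_1 = 630.6/390.0 = 1.616923, K_2 = 416.9/390.0 = 1.068974, K_3 = 252.3/390.0 = 0.646923
Let ψ = V/F and solve Σ zᵢ(Kᵢ−1)/(1+ψ(Kᵢ−1)) = 0.
Feasibility: ΣzᵢKᵢ = 1.0751, Σzᵢ/Kᵢ = 1.0570 — both > 1, two phases present.
Iterate (Newton) starting at ψ = 0.59:
  ψ = 0.5900: g = -0.00281, g' = -0.1257 → ψ = 0.5676
Converged at ψ = 0.5676.
Compositions from xᵢ = zᵢ/(1+ψ(Kᵢ−1)), yᵢ = Kᵢxᵢ:
  1: x = 0.2031, y = 0.3284
  2: x = 0.3698, y = 0.3953
  3: x = 0.4271, y = 0.2763

y_2 = 0.3953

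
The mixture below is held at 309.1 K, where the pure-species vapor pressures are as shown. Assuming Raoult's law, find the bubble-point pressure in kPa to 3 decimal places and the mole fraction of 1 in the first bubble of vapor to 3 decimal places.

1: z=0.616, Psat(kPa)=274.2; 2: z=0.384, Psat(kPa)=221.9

At the bubble point ψ → 0, so ΣzᵢKᵢ = 1 with Kᵢ = Pᵢˢᵃᵗ/P ⇒ P = ΣzᵢPᵢˢᵃᵗ.
P = 0.616·274.2 + 0.384·221.9 = 254.117 kPa
yᵢ = zᵢPᵢˢᵃᵗ/P ⇒ y_1 = 0.616·274.2/254.117 = 0.665

Pbub = 254.117 kPa, y_1 = 0.665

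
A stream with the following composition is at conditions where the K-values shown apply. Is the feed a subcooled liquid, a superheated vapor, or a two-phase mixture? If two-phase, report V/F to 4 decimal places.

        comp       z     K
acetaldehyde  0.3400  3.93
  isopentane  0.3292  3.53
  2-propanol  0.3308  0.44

superheated vapor

ΣzᵢKᵢ = 2.6438; Σzᵢ/Kᵢ = 0.9316.
Since Σzᵢ/Kᵢ < 1 the mixture is above its dew point — single vapor phase.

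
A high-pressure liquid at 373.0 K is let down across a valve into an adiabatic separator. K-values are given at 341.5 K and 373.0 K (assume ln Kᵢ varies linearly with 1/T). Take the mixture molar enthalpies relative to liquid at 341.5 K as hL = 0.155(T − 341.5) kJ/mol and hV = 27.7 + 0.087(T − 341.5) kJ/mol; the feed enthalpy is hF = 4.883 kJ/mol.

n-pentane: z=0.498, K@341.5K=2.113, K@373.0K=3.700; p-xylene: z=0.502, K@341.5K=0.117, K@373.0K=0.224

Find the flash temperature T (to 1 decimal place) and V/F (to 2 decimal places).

Adiabatic flash: solve Rachford–Rice at each trial T, then check hF = ψ·hV(T) + (1−ψ)·hL(T).
  T = 341.5 K: K = (2.113, 0.117), RR gives ψ = 0.113, H_out = 3.129 kJ/mol
  T = 373.0 K: K = (3.700, 0.224), RR gives ψ = 0.456, H_out = 16.533 kJ/mol
  T = 357.2 K: K = (2.828, 0.164), RR gives ψ = 0.321, H_out = 10.987 kJ/mol
  T = 349.4 K: K = (2.455, 0.139), RR gives ψ = 0.234, H_out = 7.567 kJ/mol
  T = 345.4 K: K = (2.277, 0.128), RR gives ψ = 0.178, H_out = 5.484 kJ/mol
  T = 343.4 K: K = (2.192, 0.122), RR gives ψ = 0.146, H_out = 4.323 kJ/mol
  T = 344.4 K: K = (2.234, 0.125), RR gives ψ = 0.162, H_out = 4.915 kJ/mol
Linear interpolation between T = 343.4 (H_out = 4.323) and T = 344.4 (H_out = 4.915) on hF = 4.883 gives T ≈ 344.3 K, at which ψ = 0.16.

T = 344.3 K, V/F = 0.16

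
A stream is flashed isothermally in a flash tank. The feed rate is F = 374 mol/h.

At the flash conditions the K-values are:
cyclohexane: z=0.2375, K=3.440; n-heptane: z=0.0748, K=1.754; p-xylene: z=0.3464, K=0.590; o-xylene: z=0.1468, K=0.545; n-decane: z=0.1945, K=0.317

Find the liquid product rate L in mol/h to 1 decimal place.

L = 274.2 mol/h

Iterate (Newton) starting at V/F = 0.5:
  V/F = 0.5000: g = -0.16485, g' = -0.6616 → V/F = 0.2508
  V/F = 0.2508: g = 0.01290, g' = -0.8174 → V/F = 0.2666
  V/F = 0.2666: g = 0.00016, g' = -0.7969 → V/F = 0.2668
Converged at V/F = 0.2668.
Then V = V/F·F = 0.2668·374 = 99.8 mol/h and L = F − V = 274.2 mol/h.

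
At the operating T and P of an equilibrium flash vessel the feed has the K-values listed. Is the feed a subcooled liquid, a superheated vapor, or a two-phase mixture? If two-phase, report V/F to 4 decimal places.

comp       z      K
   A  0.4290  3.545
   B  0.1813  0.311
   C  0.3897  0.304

two-phase, V/F = 0.3940

ΣzᵢKᵢ = 1.6957; Σzᵢ/Kᵢ = 1.9859.
Both exceed 1, so a two-phase solution exists.
Rachford–Rice: g(ψ) = Σ zᵢ(Kᵢ−1)/(1+ψ(Kᵢ−1)) = 0.
Iterate (Newton) starting at ψ = 0.5:
  ψ = 0.5000: g = -0.12612, g' = -1.1824 → ψ = 0.3933
  ψ = 0.3933: g = 0.00079, g' = -1.2138 → ψ = 0.3940
Converged at ψ = 0.3940.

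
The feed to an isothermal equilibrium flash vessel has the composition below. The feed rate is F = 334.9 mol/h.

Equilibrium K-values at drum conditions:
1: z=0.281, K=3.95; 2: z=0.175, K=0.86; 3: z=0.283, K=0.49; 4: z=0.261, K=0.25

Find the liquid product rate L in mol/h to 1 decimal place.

L = 237.2 mol/h

Iterate (Newton) starting at ψ = 0.45:
  ψ = 0.450: g = -0.1528, g' = -0.914 → ψ = 0.283
  ψ = 0.283: g = 0.0093, g' = -1.068 → ψ = 0.292
Converged at ψ = 0.292.
Then V = ψ·F = 0.2916·334.9 = 97.7 mol/h and L = F − V = 237.2 mol/h.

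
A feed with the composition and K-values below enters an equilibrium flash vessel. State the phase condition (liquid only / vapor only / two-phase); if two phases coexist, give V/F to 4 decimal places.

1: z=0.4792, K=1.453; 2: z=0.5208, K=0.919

vapor only

ΣzᵢKᵢ = 1.1749; Σzᵢ/Kᵢ = 0.8965.
Since Σzᵢ/Kᵢ < 1 the mixture is above its dew point — single vapor phase.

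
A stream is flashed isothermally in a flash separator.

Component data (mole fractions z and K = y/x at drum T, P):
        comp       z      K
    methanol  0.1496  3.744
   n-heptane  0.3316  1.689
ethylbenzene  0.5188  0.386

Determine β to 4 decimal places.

β = 0.3329

Material balance + equilibrium reduce to Σ zᵢ(Kᵢ−1)/(1+β(Kᵢ−1)) = 0.
g(0) = ΣzᵢKᵢ − 1 = 0.3204 and g(1) = 1 − Σzᵢ/Kᵢ = -0.5803, so a root lies in (0, 1).
Newton iteration, β⁰ = 0.54:
  β = 0.5400: g = -0.14462, g' = -0.7042 → β = 0.3346
  β = 0.3346: g = -0.00126, g' = -0.7199 → β = 0.3329
Converged at β = 0.3329.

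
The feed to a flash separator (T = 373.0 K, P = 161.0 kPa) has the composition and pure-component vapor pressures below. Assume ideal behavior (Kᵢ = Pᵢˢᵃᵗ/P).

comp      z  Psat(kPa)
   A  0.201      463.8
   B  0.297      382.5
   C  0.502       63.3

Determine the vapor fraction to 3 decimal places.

ψ = 0.499

Raoult's law: Kᵢ = Pᵢˢᵃᵗ/P = Pᵢˢᵃᵗ/161.0.
  K_A = 463.8/161.0 = 2.88075, K_B = 382.5/161.0 = 2.37578, K_C = 63.3/161.0 = 0.39317
Material balance + equilibrium reduce to Σ zᵢ(Kᵢ−1)/(1+ψ(Kᵢ−1)) = 0.
Check two-phase: ΣzᵢKᵢ = 1.482 > 1 and Σzᵢ/Kᵢ = 1.472 > 1, so g(0) = 0.482 > 0 and g(1) = -0.472 < 0.
Newton–Raphson from ψ = 0.48:
  ψ = 0.480: g = 0.0149, g' = -0.768 → ψ = 0.499
Converged at ψ = 0.499.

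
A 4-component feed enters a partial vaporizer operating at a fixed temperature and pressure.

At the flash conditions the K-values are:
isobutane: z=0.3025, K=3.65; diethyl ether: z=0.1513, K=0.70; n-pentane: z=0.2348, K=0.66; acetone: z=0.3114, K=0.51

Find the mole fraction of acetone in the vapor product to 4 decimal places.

y_acetone = 0.2088

Rachford–Rice: g(ψ) = Σ zᵢ(Kᵢ−1)/(1+ψ(Kᵢ−1)) = 0.
g(0) = ΣzᵢKᵢ − 1 = 0.5238 and g(1) = 1 − Σzᵢ/Kᵢ = -0.2654, so a root lies in (0, 1).
Iterate (Newton) starting at ψ = 0.34:
  ψ = 0.3400: g = 0.09778, g' = -0.7471 → ψ = 0.4709
  ψ = 0.4709: g = 0.01036, g' = -0.6037 → ψ = 0.4880
  ψ = 0.4880: g = 0.00011, g' = -0.5908 → ψ = 0.4882
Converged at ψ = 0.4882.
Compositions from xᵢ = zᵢ/(1+ψ(Kᵢ−1)), yᵢ = Kᵢxᵢ:
  isobutane: x = 0.1319, y = 0.4813
  diethyl ether: x = 0.1773, y = 0.1241
  n-pentane: x = 0.2815, y = 0.1858
  acetone: x = 0.4093, y = 0.2088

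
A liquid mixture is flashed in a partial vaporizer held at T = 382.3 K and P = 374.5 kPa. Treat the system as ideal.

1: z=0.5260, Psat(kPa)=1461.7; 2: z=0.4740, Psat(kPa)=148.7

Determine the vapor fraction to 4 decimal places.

ψ = 0.7091

Raoult's law: Kᵢ = Pᵢˢᵃᵗ/P = Pᵢˢᵃᵗ/374.5.
  K_1 = 1461.7/374.5 = 3.903071, K_2 = 148.7/374.5 = 0.397063
Rachford–Rice: g(ψ) = Σ zᵢ(Kᵢ−1)/(1+ψ(Kᵢ−1)) = 0.
g(0) = ΣzᵢKᵢ − 1 = 1.2412 and g(1) = 1 − Σzᵢ/Kᵢ = -0.3285, so a root lies in (0, 1).
Binary case is linear: z₁(K₁−1)(1+ψ(K₂−1)) + z₂(K₂−1)(1+ψ(K₁−1)) = 0
⇒ ψ = [z₁(K₁−1)+z₂(K₂−1)] / [−(K₁−1)(K₂−1)] = 1.24122/1.75037 = 0.7091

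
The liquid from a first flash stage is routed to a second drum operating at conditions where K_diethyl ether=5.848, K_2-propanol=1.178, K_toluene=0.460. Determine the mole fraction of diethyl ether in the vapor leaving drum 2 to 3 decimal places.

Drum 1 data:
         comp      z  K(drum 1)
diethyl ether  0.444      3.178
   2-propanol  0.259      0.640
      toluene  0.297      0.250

y_diethyl ether (drum 2) = 0.361

Drum 1:
Material balance + equilibrium reduce to Σ zᵢ(Kᵢ−1)/(1+ψ₁(Kᵢ−1)) = 0.
Feasibility: ΣzᵢKᵢ = 1.651, Σzᵢ/Kᵢ = 1.732 — both > 1, two phases present.
Iterate (Newton) starting at ψ₁ = 0.5:
  ψ₁ = 0.500: g = -0.0072, g' = -0.960 → ψ₁ = 0.493
Converged at ψ₁ = 0.493.
Drum-1 compositions:
  diethyl ether: x = 0.214, y = 0.681
  2-propanol: x = 0.315, y = 0.201
  toluene: x = 0.471, y = 0.118
Drum-2 feed = drum-1 liquid: z₂ = (0.2142, 0.3148, 0.4710).
Drum 2:
Let ψ₂ = V/F and solve Σ zᵢ(Kᵢ−1)/(1+ψ₂(Kᵢ−1)) = 0.
g(0) = ΣzᵢKᵢ − 1 = 0.840 and g(1) = 1 − Σzᵢ/Kᵢ = -0.328, so a root lies in (0, 1).
Iterate (Newton) starting at ψ₂ = 0.31:
  ψ₂ = 0.310: g = 0.1626, g' = -1.011 → ψ₂ = 0.471
  ψ₂ = 0.471: g = 0.0270, g' = -0.723 → ψ₂ = 0.508
  ψ₂ = 0.508: g = 0.0007, g' = -0.689 → ψ₂ = 0.509
Converged at ψ₂ = 0.509.
  diethyl ether: x = 0.062, y = 0.361
  2-propanol: x = 0.289, y = 0.340
  toluene: x = 0.650, y = 0.299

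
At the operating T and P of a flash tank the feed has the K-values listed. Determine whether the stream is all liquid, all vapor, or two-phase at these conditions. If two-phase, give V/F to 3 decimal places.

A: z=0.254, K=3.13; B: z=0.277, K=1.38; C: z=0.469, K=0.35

two-phase, V/F = 0.361

ΣzᵢKᵢ = 1.341; Σzᵢ/Kᵢ = 1.622.
Both exceed 1, so a two-phase solution exists.
Newton iteration, ψ⁰ = 0.5:
  ψ = 0.500: g = -0.1012, g' = -0.733 → ψ = 0.362
  ψ = 0.362: g = -0.0007, g' = -0.737 → ψ = 0.361
Converged at ψ = 0.361.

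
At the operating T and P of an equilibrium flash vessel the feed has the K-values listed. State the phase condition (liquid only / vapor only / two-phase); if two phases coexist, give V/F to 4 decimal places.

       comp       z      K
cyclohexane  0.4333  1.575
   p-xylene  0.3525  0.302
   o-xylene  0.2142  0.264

liquid only

ΣzᵢKᵢ = 0.8455; Σzᵢ/Kᵢ = 2.2537.
Since ΣzᵢKᵢ < 1 the mixture is below its bubble point — single liquid phase.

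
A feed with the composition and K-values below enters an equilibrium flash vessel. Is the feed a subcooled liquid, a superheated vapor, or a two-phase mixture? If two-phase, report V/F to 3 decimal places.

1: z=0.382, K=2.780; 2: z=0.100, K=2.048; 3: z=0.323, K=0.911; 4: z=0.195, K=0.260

ΣzᵢKᵢ = 1.612; Σzᵢ/Kᵢ = 1.291.
Both exceed 1, so a two-phase solution exists.
Newton iteration, ψ⁰ = 0.63:
  ψ = 0.630: g = 0.0829, g' = -0.686 → ψ = 0.751
  ψ = 0.751: g = -0.0058, g' = -0.800 → ψ = 0.744
  ψ = 0.744: g = -0.0000, g' = -0.790 → ψ = 0.743
Converged at ψ = 0.743.

two-phase, V/F = 0.743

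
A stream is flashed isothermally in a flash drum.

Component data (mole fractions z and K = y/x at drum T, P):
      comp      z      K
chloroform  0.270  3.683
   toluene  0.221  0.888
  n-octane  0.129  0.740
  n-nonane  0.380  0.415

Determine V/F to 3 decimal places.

V/F = 0.394

Material balance + equilibrium reduce to Σ zᵢ(Kᵢ−1)/(1+V/F(Kᵢ−1)) = 0.
Check two-phase: ΣzᵢKᵢ = 1.444 > 1 and Σzᵢ/Kᵢ = 1.412 > 1, so g(0) = 0.444 > 0 and g(1) = -0.412 < 0.
Iterate (Newton) starting at V/F = 0.59:
  V/F = 0.590: g = -0.1251, g' = -0.610 → V/F = 0.385
  V/F = 0.385: g = 0.0064, g' = -0.701 → V/F = 0.394
Converged at V/F = 0.394.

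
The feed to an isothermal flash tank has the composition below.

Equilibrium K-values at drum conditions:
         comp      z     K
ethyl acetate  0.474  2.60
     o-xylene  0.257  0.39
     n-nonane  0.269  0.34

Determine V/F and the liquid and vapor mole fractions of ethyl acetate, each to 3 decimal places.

Material balance + equilibrium reduce to Σ zᵢ(Kᵢ−1)/(1+V/F(Kᵢ−1)) = 0.
Check two-phase: ΣzᵢKᵢ = 1.424 > 1 and Σzᵢ/Kᵢ = 1.632 > 1, so g(0) = 0.424 > 0 and g(1) = -0.632 < 0.
Newton iteration, V/F⁰ = 0.38:
  V/F = 0.380: g = 0.0306, g' = -0.840 → V/F = 0.416
  V/F = 0.416: g = 0.0002, g' = -0.832 → V/F = 0.417
Converged at V/F = 0.417.
Compositions from xᵢ = zᵢ/(1+V/F(Kᵢ−1)), yᵢ = Kᵢxᵢ:
  ethyl acetate: x = 0.284, y = 0.739
  o-xylene: x = 0.345, y = 0.134
  n-nonane: x = 0.371, y = 0.126

V/F = 0.417, x_ethyl acetate = 0.284, y_ethyl acetate = 0.739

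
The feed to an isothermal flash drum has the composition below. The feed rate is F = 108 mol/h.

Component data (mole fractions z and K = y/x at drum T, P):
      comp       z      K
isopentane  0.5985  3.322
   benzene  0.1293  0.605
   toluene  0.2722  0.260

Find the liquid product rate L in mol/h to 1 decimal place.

L = 28.6 mol/h

Material balance + equilibrium reduce to Σ zᵢ(Kᵢ−1)/(1+ψ(Kᵢ−1)) = 0.
Feasibility: ΣzᵢKᵢ = 2.1372, Σzᵢ/Kᵢ = 1.4408 — both > 1, two phases present.
Newton iteration, ψ⁰ = 0.47:
  ψ = 0.4700: g = 0.29295, g' = -1.1186 → ψ = 0.7319
  ψ = 0.7319: g = 0.00357, g' = -1.1921 → ψ = 0.7349
Converged at ψ = 0.7349.
Then V = ψ·F = 0.7349·108 = 79.4 mol/h and L = F − V = 28.6 mol/h.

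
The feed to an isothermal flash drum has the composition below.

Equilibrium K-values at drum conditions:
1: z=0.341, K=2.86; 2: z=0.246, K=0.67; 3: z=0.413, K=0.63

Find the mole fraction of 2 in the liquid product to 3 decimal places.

x_2 = 0.307

Iterate (Newton) starting at ψ = 0.37:
  ψ = 0.370: g = 0.1062, g' = -0.525 → ψ = 0.572
  ψ = 0.572: g = 0.0132, g' = -0.408 → ψ = 0.605
Converged at ψ = 0.605.
Compositions from xᵢ = zᵢ/(1+ψ(Kᵢ−1)), yᵢ = Kᵢxᵢ:
  1: x = 0.160, y = 0.459
  2: x = 0.307, y = 0.206
  3: x = 0.532, y = 0.335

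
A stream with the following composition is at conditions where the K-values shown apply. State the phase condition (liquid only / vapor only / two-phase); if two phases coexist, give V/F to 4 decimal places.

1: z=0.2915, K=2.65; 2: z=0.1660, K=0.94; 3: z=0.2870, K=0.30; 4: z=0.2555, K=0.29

ΣzᵢKᵢ = 1.0887; Σzᵢ/Kᵢ = 2.1243.
Both exceed 1, so a two-phase solution exists.
Material balance + equilibrium reduce to Σ zᵢ(Kᵢ−1)/(1+ψ(Kᵢ−1)) = 0.
Newton–Raphson from ψ = 0.47:
  ψ = 0.4700: g = -0.31101, g' = -0.8548 → ψ = 0.1062
  ψ = 0.1062: g = -0.01397, g' = -0.8900 → ψ = 0.0905
  ψ = 0.0905: g = 0.00014, g' = -0.9088 → ψ = 0.0906
Converged at ψ = 0.0906.

two-phase, V/F = 0.0906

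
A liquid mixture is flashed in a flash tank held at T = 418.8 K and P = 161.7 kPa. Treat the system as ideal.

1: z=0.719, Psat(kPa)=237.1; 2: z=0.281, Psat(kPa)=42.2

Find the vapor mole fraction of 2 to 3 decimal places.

y_2 = 0.101

Raoult's law: Kᵢ = Pᵢˢᵃᵗ/P = Pᵢˢᵃᵗ/161.7.
  K_1 = 237.1/161.7 = 1.46630, K_2 = 42.2/161.7 = 0.26098
Rachford–Rice: g(β) = Σ zᵢ(Kᵢ−1)/(1+β(Kᵢ−1)) = 0.
Feasibility: ΣzᵢKᵢ = 1.128, Σzᵢ/Kᵢ = 1.567 — both > 1, two phases present.
Binary case is linear: z₁(K₁−1)(1+β(K₂−1)) + z₂(K₂−1)(1+β(K₁−1)) = 0
⇒ β = [z₁(K₁−1)+z₂(K₂−1)] / [−(K₁−1)(K₂−1)] = 0.1276/0.3446 = 0.370
Compositions from xᵢ = zᵢ/(1+β(Kᵢ−1)), yᵢ = Kᵢxᵢ:
  1: x = 0.613, y = 0.899
  2: x = 0.387, y = 0.101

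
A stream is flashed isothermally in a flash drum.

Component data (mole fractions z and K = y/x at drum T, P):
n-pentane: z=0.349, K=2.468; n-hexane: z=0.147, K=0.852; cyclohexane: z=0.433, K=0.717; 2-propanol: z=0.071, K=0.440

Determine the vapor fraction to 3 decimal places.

ψ = 0.734

Rachford–Rice: g(ψ) = Σ zᵢ(Kᵢ−1)/(1+ψ(Kᵢ−1)) = 0.
Check two-phase: ΣzᵢKᵢ = 1.328 > 1 and Σzᵢ/Kᵢ = 1.079 > 1, so g(0) = 0.328 > 0 and g(1) = -0.079 < 0.
Newton iteration, ψ⁰ = 0.43:
  ψ = 0.430: g = 0.0990, g' = -0.370 → ψ = 0.698
  ψ = 0.698: g = 0.0110, g' = -0.301 → ψ = 0.734
Converged at ψ = 0.734.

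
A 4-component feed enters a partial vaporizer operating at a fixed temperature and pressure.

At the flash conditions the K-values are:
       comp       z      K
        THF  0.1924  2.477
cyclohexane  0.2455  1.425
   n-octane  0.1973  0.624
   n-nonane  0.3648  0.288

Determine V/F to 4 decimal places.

V/F = 0.0851

Newton–Raphson from V/F = 0.57:
  V/F = 0.5700: g = -0.29330, g' = -0.7215 → V/F = 0.1635
  V/F = 0.1635: g = -0.04654, g' = -0.5796 → V/F = 0.0832
  V/F = 0.0832: g = 0.00118, g' = -0.6129 → V/F = 0.0851
Converged at V/F = 0.0851.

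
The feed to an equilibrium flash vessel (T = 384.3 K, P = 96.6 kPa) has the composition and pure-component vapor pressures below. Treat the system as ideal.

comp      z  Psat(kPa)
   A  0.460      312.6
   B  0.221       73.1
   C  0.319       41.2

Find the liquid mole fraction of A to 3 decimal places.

x_A = 0.172

Raoult's law: Kᵢ = Pᵢˢᵃᵗ/P = Pᵢˢᵃᵗ/96.6.
  K_A = 312.6/96.6 = 3.23602, K_B = 73.1/96.6 = 0.75673, K_C = 41.2/96.6 = 0.42650
Material balance + equilibrium reduce to Σ zᵢ(Kᵢ−1)/(1+ψ(Kᵢ−1)) = 0.
Feasibility: ΣzᵢKᵢ = 1.792, Σzᵢ/Kᵢ = 1.182 — both > 1, two phases present.
Iterate (Newton) starting at ψ = 0.36:
  ψ = 0.360: g = 0.2804, g' = -0.888 → ψ = 0.676
  ψ = 0.676: g = 0.0466, g' = -0.663 → ψ = 0.746
Converged at ψ = 0.746.
Compositions from xᵢ = zᵢ/(1+ψ(Kᵢ−1)), yᵢ = Kᵢxᵢ:
  A: x = 0.172, y = 0.558
  B: x = 0.270, y = 0.204
  C: x = 0.558, y = 0.238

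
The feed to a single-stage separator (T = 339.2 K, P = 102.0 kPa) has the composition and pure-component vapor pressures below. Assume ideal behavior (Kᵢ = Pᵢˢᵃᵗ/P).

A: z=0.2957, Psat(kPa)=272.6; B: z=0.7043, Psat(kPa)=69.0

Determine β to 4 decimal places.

β = 0.4929

Raoult's law: Kᵢ = Pᵢˢᵃᵗ/P = Pᵢˢᵃᵗ/102.0.
  K_A = 272.6/102.0 = 2.672549, K_B = 69.0/102.0 = 0.676471
Binary case is linear: z₁(K₁−1)(1+β(K₂−1)) + z₂(K₂−1)(1+β(K₁−1)) = 0
⇒ β = [z₁(K₁−1)+z₂(K₂−1)] / [−(K₁−1)(K₂−1)] = 0.26671/0.54112 = 0.4929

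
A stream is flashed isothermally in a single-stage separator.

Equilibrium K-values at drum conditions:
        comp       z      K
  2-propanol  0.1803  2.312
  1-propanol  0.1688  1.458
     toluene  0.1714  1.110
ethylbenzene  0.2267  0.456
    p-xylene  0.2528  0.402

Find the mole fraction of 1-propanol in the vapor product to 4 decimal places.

Iterate (Newton) starting at V/F = 0.42:
  V/F = 0.4200: g = -0.12635, g' = -0.4297 → V/F = 0.1260
  V/F = 0.1260: g = -0.00120, g' = -0.4453 → V/F = 0.1233
Converged at V/F = 0.1233.
Compositions from xᵢ = zᵢ/(1+V/F(Kᵢ−1)), yᵢ = Kᵢxᵢ:
  2-propanol: x = 0.1552, y = 0.3588
  1-propanol: x = 0.1598, y = 0.2330
  toluene: x = 0.1691, y = 0.1877
  ethylbenzene: x = 0.2430, y = 0.1108
  p-xylene: x = 0.2729, y = 0.1097

y_1-propanol = 0.2330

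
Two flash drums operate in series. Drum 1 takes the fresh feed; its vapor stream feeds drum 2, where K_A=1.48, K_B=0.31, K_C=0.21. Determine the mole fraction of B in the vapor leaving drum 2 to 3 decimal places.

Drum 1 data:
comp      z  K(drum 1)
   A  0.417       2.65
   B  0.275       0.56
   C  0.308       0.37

Drum 1:
Rachford–Rice: g(ψ₁) = Σ zᵢ(Kᵢ−1)/(1+ψ₁(Kᵢ−1)) = 0.
g(0) = ΣzᵢKᵢ − 1 = 0.373 and g(1) = 1 − Σzᵢ/Kᵢ = -0.481, so a root lies in (0, 1).
Iterate (Newton) starting at ψ₁ = 0.5:
  ψ₁ = 0.500: g = -0.0614, g' = -0.689 → ψ₁ = 0.411
  ψ₁ = 0.411: g = 0.0005, g' = -0.705 → ψ₁ = 0.412
Converged at ψ₁ = 0.412.
Drum-1 compositions:
  A: x = 0.248, y = 0.658
  B: x = 0.336, y = 0.188
  C: x = 0.416, y = 0.154
Drum-2 feed = drum-1 vapor: z₂ = (0.6581, 0.1881, 0.1539).
Drum 2:
Newton iteration, ψ₂⁰ = 0.5:
  ψ₂ = 0.500: g = -0.1443, g' = -0.570 → ψ₂ = 0.247
  ψ₂ = 0.247: g = -0.0249, g' = -0.399 → ψ₂ = 0.184
  ψ₂ = 0.184: g = -0.0007, g' = -0.377 → ψ₂ = 0.182
Converged at ψ₂ = 0.182.
  A: x = 0.605, y = 0.896
  B: x = 0.215, y = 0.067
  C: x = 0.180, y = 0.038

y_B (drum 2) = 0.067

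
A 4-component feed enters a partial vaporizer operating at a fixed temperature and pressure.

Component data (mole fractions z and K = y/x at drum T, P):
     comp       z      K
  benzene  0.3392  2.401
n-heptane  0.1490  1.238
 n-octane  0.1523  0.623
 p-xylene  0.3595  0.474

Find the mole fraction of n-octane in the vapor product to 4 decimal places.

y_n-octane = 0.1150

Newton iteration, β⁰ = 0.65:
  β = 0.6500: g = -0.08396, g' = -0.4563 → β = 0.4660
  β = 0.4660: g = -0.00073, g' = -0.4569 → β = 0.4644
Converged at β = 0.4644.
Compositions from xᵢ = zᵢ/(1+β(Kᵢ−1)), yᵢ = Kᵢxᵢ:
  benzene: x = 0.2055, y = 0.4934
  n-heptane: x = 0.1342, y = 0.1661
  n-octane: x = 0.1846, y = 0.1150
  p-xylene: x = 0.4757, y = 0.2255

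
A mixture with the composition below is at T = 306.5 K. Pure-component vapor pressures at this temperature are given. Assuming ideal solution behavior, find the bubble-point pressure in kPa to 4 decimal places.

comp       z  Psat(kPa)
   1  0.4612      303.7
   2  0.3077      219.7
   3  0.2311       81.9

Pbub = 226.5952 kPa

At the bubble point ψ → 0, so ΣzᵢKᵢ = 1 with Kᵢ = Pᵢˢᵃᵗ/P ⇒ P = ΣzᵢPᵢˢᵃᵗ.
P = 0.4612·303.7 + 0.3077·219.7 + 0.2311·81.9 = 226.5952 kPa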